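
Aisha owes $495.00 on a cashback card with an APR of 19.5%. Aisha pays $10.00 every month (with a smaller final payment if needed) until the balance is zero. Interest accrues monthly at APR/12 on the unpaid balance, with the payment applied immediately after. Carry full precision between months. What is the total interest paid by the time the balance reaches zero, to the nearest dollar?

Monthly rate r = 19.5%/12 = 1.625% = 0.01625.
Payoff takes n = ⌈−ln(1 − rB₀/P)/ln(1+r)⌉ = ⌈101.217⌉ = 102 payments; the last is $2.18.
Total paid = 101·$10.00 + $2.18 = $1,012.18.
Total interest = total paid − principal = $1,012.18 − $495.00 = $517.18.

$517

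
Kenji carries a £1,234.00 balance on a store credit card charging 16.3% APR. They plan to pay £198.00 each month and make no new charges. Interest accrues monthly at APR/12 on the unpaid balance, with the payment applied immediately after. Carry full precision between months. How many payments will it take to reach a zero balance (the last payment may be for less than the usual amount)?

7 payments

Monthly rate r = 16.3%/12 = 1.35833% = 0.0135833.
Recurrence: B ← B·(1+r) − £198.00.
Month 1: interest £16.76; balance after payment £1,052.76.
Month 2: interest £14.30; balance after payment £869.06.
Closed form: n = −ln(1 − rB₀/P)/ln(1+r) = −ln(0.91534)/ln(1.01358) ≈ 6.556, so the balance reaches zero during payment 7.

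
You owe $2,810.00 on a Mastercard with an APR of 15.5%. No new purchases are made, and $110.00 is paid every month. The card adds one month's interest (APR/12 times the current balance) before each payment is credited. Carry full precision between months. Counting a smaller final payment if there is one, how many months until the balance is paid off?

Monthly rate r = 15.5%/12 = 1.29167% = 0.0129167.
Recurrence: B ← B·(1+r) − $110.00.
Month 1: interest $36.30; balance after payment $2,736.30.
Month 2: interest $35.34; balance after payment $2,661.64.
Closed form: n = −ln(1 − rB₀/P)/ln(1+r) = −ln(0.67004)/ln(1.01292) ≈ 31.200, so the balance reaches zero during payment 32.

32 months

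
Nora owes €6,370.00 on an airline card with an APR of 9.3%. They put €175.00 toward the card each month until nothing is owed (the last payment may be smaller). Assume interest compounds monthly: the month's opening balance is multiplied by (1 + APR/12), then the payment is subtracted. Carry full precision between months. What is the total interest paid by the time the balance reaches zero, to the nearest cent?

Monthly rate r = 9.3%/12 = 0.775% = 0.00775.
Payoff takes n = ⌈−ln(1 − rB₀/P)/ln(1+r)⌉ = ⌈42.930⌉ = 43 payments; the last is €162.80.
Total paid = 42·€175.00 + €162.80 = €7,512.80.
Total interest = total paid − principal = €7,512.80 − €6,370.00 = €1,142.80.

€1,142.80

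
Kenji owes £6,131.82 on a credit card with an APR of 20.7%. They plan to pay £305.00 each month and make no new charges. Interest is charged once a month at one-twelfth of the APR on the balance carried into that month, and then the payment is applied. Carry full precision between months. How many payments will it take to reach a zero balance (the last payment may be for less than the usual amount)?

Monthly rate r = 20.7%/12 = 1.725% = 0.01725.
Recurrence: B ← B·(1+r) − £305.00.
Month 1: interest £105.77; balance after payment £5,932.59.
Month 2: interest £102.34; balance after payment £5,729.93.
Closed form: n = −ln(1 − rB₀/P)/ln(1+r) = −ln(0.6532)/ln(1.01725) ≈ 24.901, so the balance reaches zero during payment 25.

25 payments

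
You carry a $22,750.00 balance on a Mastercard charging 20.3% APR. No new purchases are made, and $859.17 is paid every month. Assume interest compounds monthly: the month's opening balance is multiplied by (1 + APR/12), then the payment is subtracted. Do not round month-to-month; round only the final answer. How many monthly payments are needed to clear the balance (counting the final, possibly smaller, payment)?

Monthly rate r = 20.3%/12 = 1.69167% = 0.0169167.
Recurrence: B ← B·(1+r) − $859.17.
Month 1: interest $384.85; balance after payment $22,275.68.
Month 2: interest $376.83; balance after payment $21,793.34.
Closed form: n = −ln(1 − rB₀/P)/ln(1+r) = −ln(0.55206)/ln(1.01692) ≈ 35.415, so the balance reaches zero during payment 36.

36 months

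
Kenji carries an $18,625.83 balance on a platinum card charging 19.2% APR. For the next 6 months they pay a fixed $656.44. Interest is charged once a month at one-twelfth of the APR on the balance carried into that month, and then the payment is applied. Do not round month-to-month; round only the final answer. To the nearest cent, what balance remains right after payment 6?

Monthly rate r = 19.2%/12 = 1.6% = 0.016.
Each month: B ← B·(1+r) − $656.44.
Month 1: interest $298.01; balance after payment $18,267.40.
Month 2: interest $292.28; balance after payment $17,903.24.
Month 3: interest $286.45; balance after payment $17,533.25.
Month 4: interest $280.53; balance after payment $17,157.35.
Month 5: interest $274.52; balance after payment $16,775.42.
Month 6: interest $268.41; balance after payment $16,387.39.

$16,387.39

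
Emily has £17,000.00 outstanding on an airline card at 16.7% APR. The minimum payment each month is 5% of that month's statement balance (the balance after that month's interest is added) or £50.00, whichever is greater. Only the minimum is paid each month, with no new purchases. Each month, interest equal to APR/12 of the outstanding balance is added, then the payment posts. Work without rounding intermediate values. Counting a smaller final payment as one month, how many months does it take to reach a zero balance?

100 months

Monthly rate r = 16.7%/12 = 1.39167% = 0.0139167.
While 5% of the post-interest balance exceeds £50.00, each month B ← (B·(1+r))·(1 − 0.05), i.e. B shrinks by the factor (1+r)·0.95 = 0.96322.
This holds for months 1–76. Entering month 77 the balance is £985.41; 5% of the post-interest balance is now below £50.00, so the flat £50.00 minimum applies from here.
From month 77 a fixed £50.00 at rate r clears £985.41 in 24 more payments. Total: 76 + 24 = 100 months.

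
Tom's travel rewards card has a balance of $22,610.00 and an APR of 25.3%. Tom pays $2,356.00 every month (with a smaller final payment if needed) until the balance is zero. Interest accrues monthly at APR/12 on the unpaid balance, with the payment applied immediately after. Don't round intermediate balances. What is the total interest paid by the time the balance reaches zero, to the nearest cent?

$2,920.60

Monthly rate r = 25.3%/12 = 2.10833% = 0.0210833.
Payoff takes n = ⌈−ln(1 − rB₀/P)/ln(1+r)⌉ = ⌈10.835⌉ = 11 payments; the last is $1,970.60.
Total paid = 10·$2,356.00 + $1,970.60 = $25,530.60.
Total interest = total paid − principal = $25,530.60 − $22,610.00 = $2,920.60.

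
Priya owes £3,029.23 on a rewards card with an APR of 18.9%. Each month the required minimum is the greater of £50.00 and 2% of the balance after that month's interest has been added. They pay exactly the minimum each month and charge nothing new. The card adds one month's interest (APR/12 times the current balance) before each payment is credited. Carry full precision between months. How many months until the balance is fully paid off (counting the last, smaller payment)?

Monthly rate r = 18.9%/12 = 1.575% = 0.01575.
While 2% of the post-interest balance exceeds £50.00, each month B ← (B·(1+r))·(1 − 0.02), i.e. B shrinks by the factor (1+r)·0.98 = 0.99543.
This holds for months 1–46. Entering month 47 the balance is £2,454.29; 2% of the post-interest balance is now below £50.00, so the flat £50.00 minimum applies from here.
From month 47 a fixed £50.00 at rate r clears £2,454.29 in 95 more payments. Total: 46 + 95 = 141 months.

141 months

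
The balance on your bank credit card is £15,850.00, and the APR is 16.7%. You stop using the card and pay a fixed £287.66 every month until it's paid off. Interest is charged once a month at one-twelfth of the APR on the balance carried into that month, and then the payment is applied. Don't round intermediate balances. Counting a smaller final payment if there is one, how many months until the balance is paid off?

106 payments

Monthly rate r = 16.7%/12 = 1.39167% = 0.0139167.
Recurrence: B ← B·(1+r) − £287.66.
Month 1: interest £220.58; balance after payment £15,782.92.
Month 2: interest £219.65; balance after payment £15,714.90.
Closed form: n = −ln(1 − rB₀/P)/ln(1+r) = −ln(0.23319)/ln(1.01392) ≈ 105.340, so the balance reaches zero during payment 106.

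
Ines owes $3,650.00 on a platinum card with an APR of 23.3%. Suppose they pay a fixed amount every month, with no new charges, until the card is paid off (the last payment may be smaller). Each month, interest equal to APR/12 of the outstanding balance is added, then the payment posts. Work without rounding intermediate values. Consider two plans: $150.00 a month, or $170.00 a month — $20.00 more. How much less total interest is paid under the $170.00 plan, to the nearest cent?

Monthly rate r = 23.3%/12 = 1.94167% = 0.0194167.
At $150.00/mo: n = ⌈−ln(1 − rB₀/P)/ln(1+r)⌉ = 34 payments (last $38.85); total interest = total paid − $3,650.00 = $1,338.85.
At $170.00/mo: 29 payments (last $8.20); total interest $1,118.20.
Interest saved = $1,338.85 − $1,118.20 = $220.65.

$220.65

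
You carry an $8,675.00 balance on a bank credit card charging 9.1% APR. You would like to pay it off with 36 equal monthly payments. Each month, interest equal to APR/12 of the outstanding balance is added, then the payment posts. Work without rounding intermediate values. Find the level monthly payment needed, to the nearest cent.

Monthly rate r = 9.1%/12 = 0.758333% = 0.00758333.
Level-payment amortization: P = B₀·r / (1 − (1+r)^(−n)) = 8675.00·0.00758333 / (1 − 1.00758^(−36)).
Denominator 1 − (1+r)^(−36) = 0.238122943.
P = 65.7854 / 0.238122943 ≈ 276.27.

$276.27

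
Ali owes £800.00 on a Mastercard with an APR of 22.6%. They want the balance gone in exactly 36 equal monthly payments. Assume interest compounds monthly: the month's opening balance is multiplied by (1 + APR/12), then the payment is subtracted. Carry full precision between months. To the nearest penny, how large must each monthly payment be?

£30.80

Monthly rate r = 22.6%/12 = 1.88333% = 0.0188333.
Level-payment amortization: P = B₀·r / (1 − (1+r)^(−n)) = 800.00·0.0188333 / (1 − 1.01883^(−36)).
Denominator 1 − (1+r)^(−36) = 0.489157801.
P = 15.0667 / 0.489157801 ≈ 30.80.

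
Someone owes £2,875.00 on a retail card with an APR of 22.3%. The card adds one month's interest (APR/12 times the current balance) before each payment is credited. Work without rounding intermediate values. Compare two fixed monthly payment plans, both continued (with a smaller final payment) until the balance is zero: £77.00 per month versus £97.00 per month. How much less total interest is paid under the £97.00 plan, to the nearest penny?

Monthly rate r = 22.3%/12 = 1.85833% = 0.0185833.
At £77.00/mo: n = ⌈−ln(1 − rB₀/P)/ln(1+r)⌉ = 65 payments (last £22.27); total interest = total paid − £2,875.00 = £2,075.27.
At £97.00/mo: 44 payments (last £45.14); total interest £1,341.14.
Interest saved = £2,075.27 − £1,341.14 = £734.13.

£734.13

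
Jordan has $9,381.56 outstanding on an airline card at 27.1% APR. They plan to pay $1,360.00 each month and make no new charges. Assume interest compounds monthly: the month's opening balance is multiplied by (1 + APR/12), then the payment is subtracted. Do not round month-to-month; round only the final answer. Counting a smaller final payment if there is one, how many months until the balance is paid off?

Monthly rate r = 27.1%/12 = 2.25833% = 0.0225833.
Recurrence: B ← B·(1+r) − $1,360.00.
Month 1: interest $211.87; balance after payment $8,233.43.
Month 2: interest $185.94; balance after payment $7,059.37.
Closed form: n = −ln(1 − rB₀/P)/ln(1+r) = −ln(0.84422)/ln(1.02258) ≈ 7.583, so the balance reaches zero during payment 8.

8 payments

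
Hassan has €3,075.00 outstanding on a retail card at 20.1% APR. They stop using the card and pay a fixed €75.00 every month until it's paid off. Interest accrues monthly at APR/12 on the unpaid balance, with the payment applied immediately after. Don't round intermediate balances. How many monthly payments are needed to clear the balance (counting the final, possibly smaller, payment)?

70 payments

Monthly rate r = 20.1%/12 = 1.675% = 0.01675.
Recurrence: B ← B·(1+r) − €75.00.
Month 1: interest €51.51; balance after payment €3,051.51.
Month 2: interest €51.11; balance after payment €3,027.62.
Closed form: n = −ln(1 − rB₀/P)/ln(1+r) = −ln(0.31325)/ln(1.01675) ≈ 69.877, so the balance reaches zero during payment 70.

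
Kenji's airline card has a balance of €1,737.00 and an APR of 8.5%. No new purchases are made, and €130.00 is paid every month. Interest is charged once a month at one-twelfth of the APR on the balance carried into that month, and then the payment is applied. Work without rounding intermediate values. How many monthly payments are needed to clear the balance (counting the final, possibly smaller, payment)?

15 months

Monthly rate r = 8.5%/12 = 0.708333% = 0.00708333.
Recurrence: B ← B·(1+r) − €130.00.
Month 1: interest €12.30; balance after payment €1,619.30.
Month 2: interest €11.47; balance after payment €1,500.77.
Closed form: n = −ln(1 − rB₀/P)/ln(1+r) = −ln(0.90536)/ln(1.00708) ≈ 14.086, so the balance reaches zero during payment 15.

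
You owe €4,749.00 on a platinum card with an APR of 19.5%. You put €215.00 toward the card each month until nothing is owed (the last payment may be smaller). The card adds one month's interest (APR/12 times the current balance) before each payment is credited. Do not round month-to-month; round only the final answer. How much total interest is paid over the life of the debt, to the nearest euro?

Monthly rate r = 19.5%/12 = 1.625% = 0.01625.
Payoff takes n = ⌈−ln(1 − rB₀/P)/ln(1+r)⌉ = ⌈27.583⌉ = 28 payments; the last is €125.83.
Total paid = 27·€215.00 + €125.83 = €5,930.83.
Total interest = total paid − principal = €5,930.83 − €4,749.00 = €1,181.83.

€1,182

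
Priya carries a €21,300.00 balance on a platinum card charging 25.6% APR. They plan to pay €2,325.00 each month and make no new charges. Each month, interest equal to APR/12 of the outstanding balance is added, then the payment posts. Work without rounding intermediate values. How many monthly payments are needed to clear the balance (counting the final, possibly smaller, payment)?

Monthly rate r = 25.6%/12 = 2.13333% = 0.0213333.
Recurrence: B ← B·(1+r) − €2,325.00.
Month 1: interest €454.40; balance after payment €19,429.40.
Month 2: interest €414.49; balance after payment €17,518.89.
Closed form: n = −ln(1 − rB₀/P)/ln(1+r) = −ln(0.80456)/ln(1.02133) ≈ 10.302, so the balance reaches zero during payment 11.

11 payments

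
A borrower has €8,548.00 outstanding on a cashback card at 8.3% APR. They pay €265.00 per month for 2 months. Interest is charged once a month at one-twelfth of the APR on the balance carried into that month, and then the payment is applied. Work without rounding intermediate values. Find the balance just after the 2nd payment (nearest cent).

Monthly rate r = 8.3%/12 = 0.691667% = 0.00691667.
Each month: B ← B·(1+r) − €265.00.
Month 1: interest €59.12; balance after payment €8,342.12.
Month 2: interest €57.70; balance after payment €8,134.82.

€8,134.82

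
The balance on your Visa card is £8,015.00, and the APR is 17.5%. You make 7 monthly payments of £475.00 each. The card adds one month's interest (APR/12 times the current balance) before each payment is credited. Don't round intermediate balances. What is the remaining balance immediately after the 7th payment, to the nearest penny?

Monthly rate r = 17.5%/12 = 1.45833% = 0.0145833.
Each month: B ← B·(1+r) − £475.00.
Month 1: interest £116.89; balance after payment £7,656.89.
Month 2: interest £111.66; balance after payment £7,293.55.
Month 3: interest £106.36; balance after payment £6,924.91.
Month 4: interest £100.99; balance after payment £6,550.90.
Month 5: interest £95.53; balance after payment £6,171.43.
Month 6: interest £90.00; balance after payment £5,786.43.
Month 7: interest £84.39; balance after payment £5,395.82.

£5,395.82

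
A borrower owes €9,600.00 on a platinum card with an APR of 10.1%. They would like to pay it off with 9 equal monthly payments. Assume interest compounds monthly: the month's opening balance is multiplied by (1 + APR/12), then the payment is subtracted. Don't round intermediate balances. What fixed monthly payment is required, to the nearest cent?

€1,112.06

Monthly rate r = 10.1%/12 = 0.841667% = 0.00841667.
Level-payment amortization: P = B₀·r / (1 − (1+r)^(−n)) = 9600.00·0.00841667 / (1 − 1.00842^(−9)).
Denominator 1 − (1+r)^(−9) = 0.0726581362.
P = 80.8 / 0.0726581362 ≈ 1112.06.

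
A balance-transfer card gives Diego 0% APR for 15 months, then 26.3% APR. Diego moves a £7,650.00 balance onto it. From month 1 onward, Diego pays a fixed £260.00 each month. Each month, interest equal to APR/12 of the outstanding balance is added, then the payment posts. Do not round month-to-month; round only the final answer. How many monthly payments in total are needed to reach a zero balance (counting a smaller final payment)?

Promo months 1–15 at r₀ = 0%/12 = 0; months 16+ at r₁ = 26.3%/12 = 0.0219167.
After month 15 (no interest yet): B = £7,650.00 − 15·£260.00 = £3,750.00.
Then at r₁ with £260.00/mo: n₂ = −ln(1 − r₁·B/P)/ln(1+r₁) ≈ 17.53 → 18 more payments.

33 payments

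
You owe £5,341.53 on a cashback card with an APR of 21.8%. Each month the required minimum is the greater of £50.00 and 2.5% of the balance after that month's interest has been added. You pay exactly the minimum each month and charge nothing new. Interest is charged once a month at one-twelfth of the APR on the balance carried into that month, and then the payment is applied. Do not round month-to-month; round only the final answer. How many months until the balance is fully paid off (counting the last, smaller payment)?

207 months

Monthly rate r = 21.8%/12 = 1.81667% = 0.0181667.
While 2.5% of the post-interest balance exceeds £50.00, each month B ← (B·(1+r))·(1 − 0.025), i.e. B shrinks by the factor (1+r)·0.975 = 0.99271.
This holds for months 1–137. Entering month 138 the balance is £1,961.03; 2.5% of the post-interest balance is now below £50.00, so the flat £50.00 minimum applies from here.
From month 138 a fixed £50.00 at rate r clears £1,961.03 in 70 more payments. Total: 137 + 70 = 207 months.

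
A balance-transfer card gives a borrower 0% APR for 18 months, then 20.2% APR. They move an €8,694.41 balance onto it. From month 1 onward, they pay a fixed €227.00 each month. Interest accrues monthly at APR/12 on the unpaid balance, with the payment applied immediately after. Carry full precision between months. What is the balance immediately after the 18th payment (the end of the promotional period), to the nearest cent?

Promo months 1–18 at r₀ = 0%/12 = 0; months 19+ at r₁ = 20.2%/12 = 0.0168333.
After month 18 (no interest yet): B = €8,694.41 − 18·€227.00 = €4,608.41.

€4,608.41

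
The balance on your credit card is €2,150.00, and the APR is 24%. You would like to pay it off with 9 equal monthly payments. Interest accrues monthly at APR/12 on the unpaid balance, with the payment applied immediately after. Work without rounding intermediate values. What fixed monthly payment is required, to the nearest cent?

€263.41

Monthly rate r = 24%/12 = 2% = 0.02.
Level-payment amortization: P = B₀·r / (1 − (1+r)^(−n)) = 2150.00·0.02 / (1 − 1.02^(−9)).
Denominator 1 − (1+r)^(−9) = 0.163244734.
P = 43 / 0.163244734 ≈ 263.41.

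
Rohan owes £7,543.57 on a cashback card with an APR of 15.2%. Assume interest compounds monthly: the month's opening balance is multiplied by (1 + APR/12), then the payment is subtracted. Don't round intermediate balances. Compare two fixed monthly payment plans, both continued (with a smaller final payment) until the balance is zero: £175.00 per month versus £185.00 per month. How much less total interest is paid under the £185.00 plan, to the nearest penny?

Monthly rate r = 15.2%/12 = 1.26667% = 0.0126667.
At £175.00/mo: n = ⌈−ln(1 − rB₀/P)/ln(1+r)⌉ = 63 payments (last £129.24); total interest = total paid − £7,543.57 = £3,435.67.
At £185.00/mo: 58 payments (last £135.91); total interest £3,137.34.
Interest saved = £3,435.67 − £3,137.34 = £298.33.

£298.33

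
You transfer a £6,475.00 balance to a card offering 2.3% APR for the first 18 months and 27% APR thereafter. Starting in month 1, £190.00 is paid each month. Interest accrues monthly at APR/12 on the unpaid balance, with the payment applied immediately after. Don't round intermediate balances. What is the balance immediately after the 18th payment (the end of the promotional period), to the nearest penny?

£3,225.77

Promo months 1–18 at r₀ = 2.3%/12 = 0.00191667; months 19+ at r₁ = 27%/12 = 0.0225.
After month 18: iterate B ← B·(1+r₀) − £190.00 for 18 months → £3,225.77.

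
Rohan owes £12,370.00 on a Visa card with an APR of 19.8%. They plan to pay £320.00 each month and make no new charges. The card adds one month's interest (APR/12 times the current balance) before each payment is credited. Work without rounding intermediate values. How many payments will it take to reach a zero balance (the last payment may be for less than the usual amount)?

Monthly rate r = 19.8%/12 = 1.65% = 0.0165.
Recurrence: B ← B·(1+r) − £320.00.
Month 1: interest £204.11; balance after payment £12,254.10.
Month 2: interest £202.19; balance after payment £12,136.30.
Closed form: n = −ln(1 − rB₀/P)/ln(1+r) = −ln(0.36217)/ln(1.0165) ≈ 62.060, so the balance reaches zero during payment 63.

63 payments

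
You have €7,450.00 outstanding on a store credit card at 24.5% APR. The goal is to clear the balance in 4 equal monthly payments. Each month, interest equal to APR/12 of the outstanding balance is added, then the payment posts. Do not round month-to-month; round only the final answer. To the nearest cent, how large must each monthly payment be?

€1,958.53

Monthly rate r = 24.5%/12 = 2.04167% = 0.0204167.
Level-payment amortization: P = B₀·r / (1 − (1+r)^(−n)) = 7450.00·0.0204167 / (1 − 1.02042^(−4)).
Denominator 1 − (1+r)^(−4) = 0.077662585.
P = 152.104 / 0.077662585 ≈ 1958.53.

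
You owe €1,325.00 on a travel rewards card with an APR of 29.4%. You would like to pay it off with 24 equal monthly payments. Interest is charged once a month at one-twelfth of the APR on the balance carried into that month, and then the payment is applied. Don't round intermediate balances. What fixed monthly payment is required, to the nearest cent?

Monthly rate r = 29.4%/12 = 2.45% = 0.0245.
Level-payment amortization: P = B₀·r / (1 − (1+r)^(−n)) = 1325.00·0.0245 / (1 − 1.0245^(−24)).
Denominator 1 − (1+r)^(−24) = 0.440612324.
P = 32.4625 / 0.440612324 ≈ 73.68.

€73.68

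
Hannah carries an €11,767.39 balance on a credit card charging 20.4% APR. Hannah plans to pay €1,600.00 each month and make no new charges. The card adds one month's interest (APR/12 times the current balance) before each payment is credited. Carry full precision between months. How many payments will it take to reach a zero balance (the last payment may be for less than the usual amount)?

8 payments

Monthly rate r = 20.4%/12 = 1.7% = 0.017.
Recurrence: B ← B·(1+r) − €1,600.00.
Month 1: interest €200.05; balance after payment €10,367.44.
Month 2: interest €176.25; balance after payment €8,943.68.
Closed form: n = −ln(1 − rB₀/P)/ln(1+r) = −ln(0.87497)/ln(1.017) ≈ 7.923, so the balance reaches zero during payment 8.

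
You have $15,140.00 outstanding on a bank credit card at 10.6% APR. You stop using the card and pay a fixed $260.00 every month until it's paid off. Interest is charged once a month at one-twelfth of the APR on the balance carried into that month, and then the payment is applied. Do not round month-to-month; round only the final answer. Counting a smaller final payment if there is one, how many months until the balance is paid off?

Monthly rate r = 10.6%/12 = 0.883333% = 0.00883333.
Recurrence: B ← B·(1+r) − $260.00.
Month 1: interest $133.74; balance after payment $15,013.74.
Month 2: interest $132.62; balance after payment $14,886.36.
Closed form: n = −ln(1 − rB₀/P)/ln(1+r) = −ln(0.48563)/ln(1.00883) ≈ 82.132, so the balance reaches zero during payment 83.

83 months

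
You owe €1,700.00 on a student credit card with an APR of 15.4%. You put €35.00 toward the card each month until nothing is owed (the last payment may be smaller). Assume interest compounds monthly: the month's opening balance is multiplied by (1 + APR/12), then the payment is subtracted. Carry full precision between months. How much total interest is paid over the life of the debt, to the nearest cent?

€980.00

Monthly rate r = 15.4%/12 = 1.28333% = 0.0128333.
Payoff takes n = ⌈−ln(1 − rB₀/P)/ln(1+r)⌉ = ⌈76.570⌉ = 77 payments; the last is €20.00.
Total paid = 76·€35.00 + €20.00 = €2,680.00.
Total interest = total paid − principal = €2,680.00 − €1,700.00 = €980.00.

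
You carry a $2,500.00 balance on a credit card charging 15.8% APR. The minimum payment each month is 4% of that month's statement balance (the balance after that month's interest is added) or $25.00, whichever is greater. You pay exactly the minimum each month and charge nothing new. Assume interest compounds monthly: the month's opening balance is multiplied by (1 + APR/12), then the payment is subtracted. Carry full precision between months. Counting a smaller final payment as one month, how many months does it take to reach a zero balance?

Monthly rate r = 15.8%/12 = 1.31667% = 0.0131667.
While 4% of the post-interest balance exceeds $25.00, each month B ← (B·(1+r))·(1 − 0.04), i.e. B shrinks by the factor (1+r)·0.96 = 0.97264.
This holds for months 1–51. Entering month 52 the balance is $607.43; 4% of the post-interest balance is now below $25.00, so the flat $25.00 minimum applies from here.
From month 52 a fixed $25.00 at rate r clears $607.43 in 30 more payments. Total: 51 + 30 = 81 months.

81 months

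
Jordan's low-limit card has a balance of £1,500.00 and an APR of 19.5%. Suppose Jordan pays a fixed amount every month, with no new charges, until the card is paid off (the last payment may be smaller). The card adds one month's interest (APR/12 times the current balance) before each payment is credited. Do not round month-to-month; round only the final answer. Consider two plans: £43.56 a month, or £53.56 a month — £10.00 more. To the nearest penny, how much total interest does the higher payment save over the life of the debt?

£198.51

Monthly rate r = 19.5%/12 = 1.625% = 0.01625.
At £43.56/mo: n = ⌈−ln(1 − rB₀/P)/ln(1+r)⌉ = 51 payments (last £37.98); total interest = total paid − £1,500.00 = £715.98.
At £53.56/mo: 38 payments (last £35.75); total interest £517.47.
Interest saved = £715.98 − £517.47 = £198.51.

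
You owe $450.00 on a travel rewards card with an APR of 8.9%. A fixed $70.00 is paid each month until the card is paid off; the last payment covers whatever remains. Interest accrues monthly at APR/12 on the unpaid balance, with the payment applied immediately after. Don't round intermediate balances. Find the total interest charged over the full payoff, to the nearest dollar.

$13

Monthly rate r = 8.9%/12 = 0.741667% = 0.00741667.
Payoff takes n = ⌈−ln(1 − rB₀/P)/ln(1+r)⌉ = ⌈6.611⌉ = 7 payments; the last is $42.85.
Total paid = 6·$70.00 + $42.85 = $462.85.
Total interest = total paid − principal = $462.85 − $450.00 = $12.85.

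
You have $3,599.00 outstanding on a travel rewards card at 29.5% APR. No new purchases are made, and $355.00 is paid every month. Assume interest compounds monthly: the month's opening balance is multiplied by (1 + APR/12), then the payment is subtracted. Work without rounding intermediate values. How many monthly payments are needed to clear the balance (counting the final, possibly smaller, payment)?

12 payments

Monthly rate r = 29.5%/12 = 2.45833% = 0.0245833.
Recurrence: B ← B·(1+r) − $355.00.
Month 1: interest $88.48; balance after payment $3,332.48.
Month 2: interest $81.92; balance after payment $3,059.40.
Closed form: n = −ln(1 − rB₀/P)/ln(1+r) = −ln(0.75077)/ln(1.02458) ≈ 11.803, so the balance reaches zero during payment 12.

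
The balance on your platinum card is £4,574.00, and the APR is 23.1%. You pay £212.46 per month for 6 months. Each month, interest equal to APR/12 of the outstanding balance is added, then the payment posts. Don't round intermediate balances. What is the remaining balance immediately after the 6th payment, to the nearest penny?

£3,790.68

Monthly rate r = 23.1%/12 = 1.925% = 0.01925.
Each month: B ← B·(1+r) − £212.46.
Month 1: interest £88.05; balance after payment £4,449.59.
Month 2: interest £85.65; balance after payment £4,322.78.
Month 3: interest £83.21; balance after payment £4,193.54.
Month 4: interest £80.73; balance after payment £4,061.80.
Month 5: interest £78.19; balance after payment £3,927.53.
Month 6: interest £75.61; balance after payment £3,790.68.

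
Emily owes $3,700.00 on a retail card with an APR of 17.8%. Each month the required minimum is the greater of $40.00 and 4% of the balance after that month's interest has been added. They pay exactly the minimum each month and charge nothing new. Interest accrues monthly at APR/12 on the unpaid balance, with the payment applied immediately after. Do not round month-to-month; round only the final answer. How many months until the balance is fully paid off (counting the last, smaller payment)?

82 months

Monthly rate r = 17.8%/12 = 1.48333% = 0.0148333.
While 4% of the post-interest balance exceeds $40.00, each month B ← (B·(1+r))·(1 − 0.04), i.e. B shrinks by the factor (1+r)·0.96 = 0.97424.
This holds for months 1–51. Entering month 52 the balance is $977.61; 4% of the post-interest balance is now below $40.00, so the flat $40.00 minimum applies from here.
From month 52 a fixed $40.00 at rate r clears $977.61 in 31 more payments. Total: 51 + 31 = 82 months.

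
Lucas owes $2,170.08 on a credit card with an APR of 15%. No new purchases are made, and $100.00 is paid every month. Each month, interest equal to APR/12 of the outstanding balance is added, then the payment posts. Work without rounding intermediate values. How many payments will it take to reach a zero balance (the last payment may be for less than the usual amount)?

Monthly rate r = 15%/12 = 1.25% = 0.0125.
Recurrence: B ← B·(1+r) − $100.00.
Month 1: interest $27.13; balance after payment $2,097.21.
Month 2: interest $26.22; balance after payment $2,023.42.
Closed form: n = −ln(1 − rB₀/P)/ln(1+r) = −ln(0.72874)/ln(1.0125) ≈ 25.473, so the balance reaches zero during payment 26.

26 payments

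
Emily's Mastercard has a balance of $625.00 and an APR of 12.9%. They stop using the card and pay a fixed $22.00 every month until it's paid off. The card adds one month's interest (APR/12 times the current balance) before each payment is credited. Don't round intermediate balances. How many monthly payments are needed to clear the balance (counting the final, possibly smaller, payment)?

Monthly rate r = 12.9%/12 = 1.075% = 0.01075.
Recurrence: B ← B·(1+r) − $22.00.
Month 1: interest $6.72; balance after payment $609.72.
Month 2: interest $6.55; balance after payment $594.27.
Closed form: n = −ln(1 − rB₀/P)/ln(1+r) = −ln(0.6946)/ln(1.01075) ≈ 34.081, so the balance reaches zero during payment 35.

35 payments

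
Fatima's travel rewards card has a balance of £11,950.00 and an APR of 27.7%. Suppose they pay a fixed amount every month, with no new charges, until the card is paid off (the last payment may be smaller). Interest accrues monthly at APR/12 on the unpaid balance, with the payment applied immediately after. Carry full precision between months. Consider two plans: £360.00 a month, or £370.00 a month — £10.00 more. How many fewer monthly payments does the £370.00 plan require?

Monthly rate r = 27.7%/12 = 2.30833% = 0.0230833.
At £360.00/mo: n = ⌈−ln(1 − rB₀/P)/ln(1+r)⌉ = 64 payments (last £249.08); total interest = total paid − £11,950.00 = £10,979.08.
At £370.00/mo: 60 payments (last £358.98); total interest £10,238.98.
Payments saved = 64 − 60 = 4.

4 fewer payments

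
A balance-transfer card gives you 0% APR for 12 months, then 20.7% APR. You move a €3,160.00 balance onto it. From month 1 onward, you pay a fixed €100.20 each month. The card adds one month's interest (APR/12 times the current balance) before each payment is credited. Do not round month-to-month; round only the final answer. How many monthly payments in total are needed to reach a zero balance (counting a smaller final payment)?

Promo months 1–12 at r₀ = 0%/12 = 0; months 13+ at r₁ = 20.7%/12 = 0.01725.
After month 12 (no interest yet): B = €3,160.00 − 12·€100.20 = €1,957.60.
Then at r₁ with €100.20/mo: n₂ = −ln(1 − r₁·B/P)/ln(1+r₁) ≈ 24.03 → 25 more payments.

37 payments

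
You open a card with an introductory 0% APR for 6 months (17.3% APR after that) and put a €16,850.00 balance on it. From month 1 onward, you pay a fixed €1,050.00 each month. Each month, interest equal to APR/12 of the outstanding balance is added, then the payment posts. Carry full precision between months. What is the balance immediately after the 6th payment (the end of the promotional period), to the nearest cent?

Promo months 1–6 at r₀ = 0%/12 = 0; months 7+ at r₁ = 17.3%/12 = 0.0144167.
After month 6 (no interest yet): B = €16,850.00 − 6·€1,050.00 = €10,550.00.

€10,550.00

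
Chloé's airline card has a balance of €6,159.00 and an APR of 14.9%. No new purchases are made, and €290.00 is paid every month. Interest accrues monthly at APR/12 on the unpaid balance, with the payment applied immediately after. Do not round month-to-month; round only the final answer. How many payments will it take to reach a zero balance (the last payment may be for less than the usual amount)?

Monthly rate r = 14.9%/12 = 1.24167% = 0.0124167.
Recurrence: B ← B·(1+r) − €290.00.
Month 1: interest €76.47; balance after payment €5,945.47.
Month 2: interest €73.82; balance after payment €5,729.30.
Closed form: n = −ln(1 − rB₀/P)/ln(1+r) = −ln(0.7363)/ln(1.01242) ≈ 24.807, so the balance reaches zero during payment 25.

25 payments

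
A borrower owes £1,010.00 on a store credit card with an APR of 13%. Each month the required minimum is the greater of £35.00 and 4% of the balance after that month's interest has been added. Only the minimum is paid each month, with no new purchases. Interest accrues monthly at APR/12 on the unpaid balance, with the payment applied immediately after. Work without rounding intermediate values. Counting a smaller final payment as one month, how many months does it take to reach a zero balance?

Monthly rate r = 13%/12 = 1.08333% = 0.0108333.
While 4% of the post-interest balance exceeds £35.00, each month B ← (B·(1+r))·(1 − 0.04), i.e. B shrinks by the factor (1+r)·0.96 = 0.9704.
This holds for months 1–6. Entering month 7 the balance is £843.39; 4% of the post-interest balance is now below £35.00, so the flat £35.00 minimum applies from here.
From month 7 a fixed £35.00 at rate r clears £843.39 in 29 more payments. Total: 6 + 29 = 35 months.

35 months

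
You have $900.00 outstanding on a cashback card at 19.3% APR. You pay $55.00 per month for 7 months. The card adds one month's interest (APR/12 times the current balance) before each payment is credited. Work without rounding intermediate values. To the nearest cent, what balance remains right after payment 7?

Monthly rate r = 19.3%/12 = 1.60833% = 0.0160833.
Each month: B ← B·(1+r) − $55.00.
Month 1: interest $14.48; balance after payment $859.48.
Month 2: interest $13.82; balance after payment $818.30.
Month 3: interest $13.16; balance after payment $776.46.
Month 4: interest $12.49; balance after payment $733.95.
Month 5: interest $11.80; balance after payment $690.75.
Month 6: interest $11.11; balance after payment $646.86.
Month 7: interest $10.40; balance after payment $602.26.

$602.26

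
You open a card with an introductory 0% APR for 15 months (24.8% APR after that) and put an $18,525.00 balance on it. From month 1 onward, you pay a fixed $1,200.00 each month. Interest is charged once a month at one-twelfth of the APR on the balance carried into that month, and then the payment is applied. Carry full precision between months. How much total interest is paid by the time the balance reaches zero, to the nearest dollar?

Promo months 1–15 at r₀ = 0%/12 = 0; months 16+ at r₁ = 24.8%/12 = 0.0206667.
After month 15 (no interest yet): B = $18,525.00 − 15·$1,200.00 = $525.00.
Then at r₁ with $1,200.00/mo: n₂ = −ln(1 − r₁·B/P)/ln(1+r₁) ≈ 0.44 → 1 more payments.
Total paid = 15·$1,200.00 + $535.85 = $18,535.85; interest = $18,535.85 − $18,525.00 = $10.85.

$11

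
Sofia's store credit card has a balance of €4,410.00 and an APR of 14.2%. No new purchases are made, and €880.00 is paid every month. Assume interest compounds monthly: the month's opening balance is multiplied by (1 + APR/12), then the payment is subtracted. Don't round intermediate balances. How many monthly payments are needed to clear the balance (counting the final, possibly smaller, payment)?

Monthly rate r = 14.2%/12 = 1.18333% = 0.0118333.
Recurrence: B ← B·(1+r) − €880.00.
Month 1: interest €52.18; balance after payment €3,582.19.
Month 2: interest €42.39; balance after payment €2,744.57.
Month 3: interest €32.48; balance after payment €1,897.05.
Month 4: interest €22.45; balance after payment €1,039.50.
Month 5: interest €12.30; balance after payment €171.80.
Month 6: interest €2.03; balance after payment €0.00.

6 payments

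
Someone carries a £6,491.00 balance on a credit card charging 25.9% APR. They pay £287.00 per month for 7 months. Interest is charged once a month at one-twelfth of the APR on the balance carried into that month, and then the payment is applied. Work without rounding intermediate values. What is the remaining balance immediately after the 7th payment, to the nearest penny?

£5,393.65

Monthly rate r = 25.9%/12 = 2.15833% = 0.0215833.
Each month: B ← B·(1+r) − £287.00.
Month 1: interest £140.10; balance after payment £6,344.10.
Month 2: interest £136.93; balance after payment £6,194.02.
Month 3: interest £133.69; balance after payment £6,040.71.
Month 4: interest £130.38; balance after payment £5,884.09.
Month 5: interest £127.00; balance after payment £5,724.09.
Month 6: interest £123.54; balance after payment £5,560.63.
Month 7: interest £120.02; balance after payment £5,393.65.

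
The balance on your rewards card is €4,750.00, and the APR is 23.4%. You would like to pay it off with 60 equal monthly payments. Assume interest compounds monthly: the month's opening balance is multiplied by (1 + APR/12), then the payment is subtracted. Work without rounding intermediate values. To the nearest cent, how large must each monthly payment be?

€135.00

Monthly rate r = 23.4%/12 = 1.95% = 0.0195.
Level-payment amortization: P = B₀·r / (1 − (1+r)^(−n)) = 4750.00·0.0195 / (1 − 1.0195^(−60)).
Denominator 1 − (1+r)^(−60) = 0.686118158.
P = 92.625 / 0.686118158 ≈ 135.00.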